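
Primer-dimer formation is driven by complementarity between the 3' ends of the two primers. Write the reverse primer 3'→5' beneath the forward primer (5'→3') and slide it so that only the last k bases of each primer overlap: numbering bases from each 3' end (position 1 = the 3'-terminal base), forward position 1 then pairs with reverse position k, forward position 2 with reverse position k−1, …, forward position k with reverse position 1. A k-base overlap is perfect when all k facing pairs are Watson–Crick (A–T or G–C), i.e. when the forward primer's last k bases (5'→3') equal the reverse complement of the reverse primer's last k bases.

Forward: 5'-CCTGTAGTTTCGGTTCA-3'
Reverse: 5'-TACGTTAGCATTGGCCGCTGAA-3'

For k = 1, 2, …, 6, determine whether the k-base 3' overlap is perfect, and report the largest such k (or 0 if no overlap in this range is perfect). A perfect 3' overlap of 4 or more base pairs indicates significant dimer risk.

Longest perfect overlap: 4 complementary base pairs; significant dimer risk (threshold 4).

Last 6 bases (5'→3') — forward …GGTTCA, reverse …GCTGAA.
Reverse complement of the reverse primer's last 6 bases: TTCAGC; its first k bases are the reverse complement of the reverse primer's last k bases, so a perfect k-base overlap needs the forward primer's last k bases to equal them.
Comparing (forward last k vs required): k=1: A vs T ✗; k=2: CA vs TT ✗; k=3: TCA vs TTC ✗; k=4: TTCA vs TTCA ✓; k=5: GTTCA vs TTCAG ✗; k=6: GGTTCA vs TTCAGC ✗.
Only k = 4 is perfect, so the longest perfect 3' overlap is 4.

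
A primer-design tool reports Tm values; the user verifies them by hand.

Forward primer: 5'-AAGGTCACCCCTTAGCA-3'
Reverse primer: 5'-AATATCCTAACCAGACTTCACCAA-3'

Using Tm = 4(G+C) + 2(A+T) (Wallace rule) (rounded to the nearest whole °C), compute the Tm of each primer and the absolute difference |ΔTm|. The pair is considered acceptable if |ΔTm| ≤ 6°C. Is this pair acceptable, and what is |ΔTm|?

|ΔTm| = 14°C; the pair is not acceptable.

Forward: A=5 T=3 G=3 C=6 → Tm = 2·8 + 4·9 = 52°C.
Reverse: A=10 T=5 G=1 C=8 → Tm = 2·15 + 4·9 = 66°C.
|ΔTm| = |52 − 66| = 14°C, > 6°C.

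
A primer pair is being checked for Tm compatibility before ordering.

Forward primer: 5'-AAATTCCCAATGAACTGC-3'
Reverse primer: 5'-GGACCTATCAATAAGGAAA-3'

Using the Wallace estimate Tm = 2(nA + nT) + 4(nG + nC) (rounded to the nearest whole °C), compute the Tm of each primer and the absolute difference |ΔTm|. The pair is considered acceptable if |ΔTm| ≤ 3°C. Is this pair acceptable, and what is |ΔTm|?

Forward: A=7 T=4 G=2 C=5 → Tm = 2·11 + 4·7 = 50°C.
Reverse: A=9 T=3 G=4 C=3 → Tm = 2·12 + 4·7 = 52°C.
|ΔTm| = |50 − 52| = 2°C, ≤ 3°C.

|ΔTm| = 2°C; the pair is acceptable.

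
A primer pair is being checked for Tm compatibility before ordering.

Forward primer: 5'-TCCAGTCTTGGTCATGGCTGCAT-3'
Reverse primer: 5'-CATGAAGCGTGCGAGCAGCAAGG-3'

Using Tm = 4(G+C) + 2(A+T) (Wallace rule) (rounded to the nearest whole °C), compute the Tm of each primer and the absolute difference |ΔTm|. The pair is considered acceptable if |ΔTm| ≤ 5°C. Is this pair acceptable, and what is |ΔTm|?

Forward: A=3 T=8 G=6 C=6 → Tm = 2·11 + 4·12 = 70°C.
Reverse: A=7 T=2 G=9 C=5 → Tm = 2·9 + 4·14 = 74°C.
|ΔTm| = |70 − 74| = 4°C, ≤ 5°C.

|ΔTm| = 4°C; the pair is acceptable.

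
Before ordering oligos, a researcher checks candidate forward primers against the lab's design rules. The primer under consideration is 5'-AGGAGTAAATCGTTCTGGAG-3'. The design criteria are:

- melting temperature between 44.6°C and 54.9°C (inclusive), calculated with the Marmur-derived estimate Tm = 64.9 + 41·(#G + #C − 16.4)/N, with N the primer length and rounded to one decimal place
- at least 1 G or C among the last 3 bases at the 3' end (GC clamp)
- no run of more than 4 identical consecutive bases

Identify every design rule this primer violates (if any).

Meets all criteria.

Base counts: A=6, T=5, G=7, C=2 (length 20).
Tm: Tm = 64.9 + 41·(9 − 16.4)/20 = 49.7°C ✓
GC clamp: 3' end GAG has 2 G/C ✓
homopolymer run: longest run = 3 ✓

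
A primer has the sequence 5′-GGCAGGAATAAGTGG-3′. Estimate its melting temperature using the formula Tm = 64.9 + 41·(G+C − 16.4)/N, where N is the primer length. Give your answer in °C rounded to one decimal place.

Base counts: A=5, T=2, G=7, C=1; G+C = 8, N = 15.
Tm = 64.9 + 41·(8 − 16.4)/15 = 64.9 + -344.40/15 = 41.9°C.

41.9°C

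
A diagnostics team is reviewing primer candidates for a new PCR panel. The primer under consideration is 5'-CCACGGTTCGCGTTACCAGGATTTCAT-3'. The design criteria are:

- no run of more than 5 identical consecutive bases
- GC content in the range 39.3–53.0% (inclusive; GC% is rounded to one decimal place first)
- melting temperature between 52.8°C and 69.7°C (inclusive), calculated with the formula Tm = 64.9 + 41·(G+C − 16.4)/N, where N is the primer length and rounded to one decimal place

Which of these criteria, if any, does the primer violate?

Base counts: A=5, T=8, G=6, C=8 (length 27).
homopolymer run: longest run = 3 ✓
GC content: GC 14/27 = 51.9% ✓
Tm: Tm = 64.9 + 41·(14 − 16.4)/27 = 61.3°C ✓

Meets all criteria.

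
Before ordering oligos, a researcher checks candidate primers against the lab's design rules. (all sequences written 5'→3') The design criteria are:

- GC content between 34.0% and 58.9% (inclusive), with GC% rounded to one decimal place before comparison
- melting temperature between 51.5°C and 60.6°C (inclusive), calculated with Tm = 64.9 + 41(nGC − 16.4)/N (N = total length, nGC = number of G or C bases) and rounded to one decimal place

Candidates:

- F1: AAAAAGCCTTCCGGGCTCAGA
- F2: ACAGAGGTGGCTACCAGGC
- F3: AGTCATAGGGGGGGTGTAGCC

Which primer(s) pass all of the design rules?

F1 (21 nt, A=7 T=3 G=5 C=6): GC 11/21 = 52.4% ✓; Tm = 64.9 + 41·(11 − 16.4)/21 = 54.4°C ✓ — passes.
F2 (19 nt, A=5 T=2 G=7 C=5): GC 12/19 = 63.2%, outside 34.0–58.9% ✗; Tm = 64.9 + 41·(12 − 16.4)/19 = 55.4°C ✓ — fails.
F3 (21 nt, A=4 T=4 G=10 C=3): GC 13/21 = 61.9%, outside 34.0–58.9% ✗; Tm = 64.9 + 41·(13 − 16.4)/21 = 58.3°C ✓ — fails.

F1 only.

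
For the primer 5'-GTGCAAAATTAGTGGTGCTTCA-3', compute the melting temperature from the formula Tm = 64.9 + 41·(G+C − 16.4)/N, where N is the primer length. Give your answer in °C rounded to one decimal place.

Base counts: A=6, T=7, G=6, C=3; G+C = 9, N = 22.
Tm = 64.9 + 41·(9 − 16.4)/22 = 64.9 + -303.40/22 = 51.1°C.

51.1°C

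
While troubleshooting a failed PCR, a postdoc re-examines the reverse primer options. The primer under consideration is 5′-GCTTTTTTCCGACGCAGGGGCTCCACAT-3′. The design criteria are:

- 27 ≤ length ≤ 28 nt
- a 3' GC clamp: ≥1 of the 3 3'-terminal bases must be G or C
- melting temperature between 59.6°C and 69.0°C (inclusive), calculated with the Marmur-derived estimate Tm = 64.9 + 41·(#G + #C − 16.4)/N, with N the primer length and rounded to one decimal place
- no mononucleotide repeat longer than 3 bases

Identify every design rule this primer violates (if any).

Fails: homopolymer run.

Base counts: A=4, T=8, G=7, C=9 (length 28).
length: length 28 ✓
GC clamp: 3' end CAT has 1 G/C ✓
Tm: Tm = 64.9 + 41·(16 − 16.4)/28 = 64.3°C ✓
homopolymer run: longest run = 6, exceeds 3 ✗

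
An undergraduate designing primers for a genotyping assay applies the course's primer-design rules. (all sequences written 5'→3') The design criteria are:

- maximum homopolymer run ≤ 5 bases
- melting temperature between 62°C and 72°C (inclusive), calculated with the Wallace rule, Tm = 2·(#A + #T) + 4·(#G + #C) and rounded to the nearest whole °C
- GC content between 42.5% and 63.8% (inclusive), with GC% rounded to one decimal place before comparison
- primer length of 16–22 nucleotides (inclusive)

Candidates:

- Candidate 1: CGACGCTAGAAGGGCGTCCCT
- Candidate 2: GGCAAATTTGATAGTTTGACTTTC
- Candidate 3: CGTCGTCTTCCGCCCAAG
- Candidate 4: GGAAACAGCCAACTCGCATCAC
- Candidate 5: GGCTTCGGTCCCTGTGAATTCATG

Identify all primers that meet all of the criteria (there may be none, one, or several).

Candidate 1 (21 nt, A=4 T=3 G=7 C=7): longest run = 3 ✓; Tm = 2·7 + 4·14 = 70°C ✓; GC 14/21 = 66.7%, outside 42.5–63.8% ✗; length 21 ✓ — fails.
Candidate 2 (24 nt, A=6 T=10 G=5 C=3): longest run = 3 ✓; Tm = 2·16 + 4·8 = 64°C ✓; GC 8/24 = 33.3%, outside 42.5–63.8% ✗; length 24, outside 16–22 ✗ — fails.
Candidate 3 (18 nt, A=2 T=4 G=4 C=8): longest run = 3 ✓; Tm = 2·6 + 4·12 = 60°C, outside 62–72°C ✗; GC 12/18 = 66.7%, outside 42.5–63.8% ✗; length 18 ✓ — fails.
Candidate 4 (22 nt, A=8 T=2 G=4 C=8): longest run = 3 ✓; Tm = 2·10 + 4·12 = 68°C ✓; GC 12/22 = 54.5% ✓; length 22 ✓ — passes.
Candidate 5 (24 nt, A=3 T=8 G=7 C=6): longest run = 3 ✓; Tm = 2·11 + 4·13 = 74°C, outside 62–72°C ✗; GC 13/24 = 54.2% ✓; length 24, outside 16–22 ✗ — fails.

Candidate 4 only.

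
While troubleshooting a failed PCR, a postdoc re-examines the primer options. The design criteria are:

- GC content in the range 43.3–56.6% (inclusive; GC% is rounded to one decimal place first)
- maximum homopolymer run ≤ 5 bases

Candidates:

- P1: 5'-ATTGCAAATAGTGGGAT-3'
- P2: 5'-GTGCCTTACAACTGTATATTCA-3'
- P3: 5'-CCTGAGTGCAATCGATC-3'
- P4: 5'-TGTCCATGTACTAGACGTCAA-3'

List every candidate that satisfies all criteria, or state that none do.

P3 only.

P1 (17 nt, A=6 T=5 G=5 C=1): GC 6/17 = 35.3%, outside 43.3–56.6% ✗; longest run = 3 ✓ — fails.
P2 (22 nt, A=6 T=8 G=3 C=5): GC 8/22 = 36.4%, outside 43.3–56.6% ✗; longest run = 2 ✓ — fails.
P3 (17 nt, A=4 T=4 G=4 C=5): GC 9/17 = 52.9% ✓; longest run = 2 ✓ — passes.
P4 (21 nt, A=6 T=6 G=4 C=5): GC 9/21 = 42.9%, outside 43.3–56.6% ✗; longest run = 2 ✓ — fails.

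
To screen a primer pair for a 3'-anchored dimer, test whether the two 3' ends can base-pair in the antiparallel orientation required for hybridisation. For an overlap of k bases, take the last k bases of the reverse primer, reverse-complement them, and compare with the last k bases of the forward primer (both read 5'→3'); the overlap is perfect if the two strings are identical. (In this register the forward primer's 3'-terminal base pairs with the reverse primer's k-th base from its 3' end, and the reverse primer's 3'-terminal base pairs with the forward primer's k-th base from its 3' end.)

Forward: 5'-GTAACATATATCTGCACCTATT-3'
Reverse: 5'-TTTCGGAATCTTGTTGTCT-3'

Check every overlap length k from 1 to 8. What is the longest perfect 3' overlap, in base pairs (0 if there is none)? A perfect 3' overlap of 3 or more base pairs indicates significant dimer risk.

Longest perfect overlap: 0 complementary base pairs; below the dimer-risk threshold (threshold 3).

Last 8 bases (5'→3') — forward …CACCTATT, reverse …TGTTGTCT.
Reverse complement of the reverse primer's last 8 bases: AGACAACA; its first k bases are the reverse complement of the reverse primer's last k bases, so a perfect k-base overlap needs the forward primer's last k bases to equal them.
Comparing (forward last k vs required): k=1: T vs A ✗; k=2: TT vs AG ✗; k=3: ATT vs AGA ✗; k=4: TATT vs AGAC ✗; k=5: CTATT vs AGACA ✗; k=6: CCTATT vs AGACAA ✗; k=7: ACCTATT vs AGACAAC ✗; k=8: CACCTATT vs AGACAACA ✗.
No overlap length from 1 to 8 is perfect, so the longest perfect 3' overlap is 0.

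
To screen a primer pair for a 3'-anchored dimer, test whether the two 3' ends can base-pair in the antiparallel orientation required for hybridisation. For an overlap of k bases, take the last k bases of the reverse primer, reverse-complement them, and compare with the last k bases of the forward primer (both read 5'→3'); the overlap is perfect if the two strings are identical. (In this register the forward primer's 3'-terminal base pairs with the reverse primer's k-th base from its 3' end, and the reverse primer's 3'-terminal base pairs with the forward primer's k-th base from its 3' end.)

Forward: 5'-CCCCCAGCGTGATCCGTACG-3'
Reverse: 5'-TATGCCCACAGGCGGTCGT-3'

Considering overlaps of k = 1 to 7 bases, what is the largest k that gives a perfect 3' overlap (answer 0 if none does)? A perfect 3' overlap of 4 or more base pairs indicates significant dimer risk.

Longest perfect overlap: 3 complementary base pairs; below the dimer-risk threshold (threshold 4).

Last 7 bases (5'→3') — forward …CCGTACG, reverse …CGGTCGT.
Reverse complement of the reverse primer's last 7 bases: ACGACCG; its first k bases are the reverse complement of the reverse primer's last k bases, so a perfect k-base overlap needs the forward primer's last k bases to equal them.
Comparing (forward last k vs required): k=1: G vs A ✗; k=2: CG vs AC ✗; k=3: ACG vs ACG ✓; k=4: TACG vs ACGA ✗; k=5: GTACG vs ACGAC ✗; k=6: CGTACG vs ACGACC ✗; k=7: CCGTACG vs ACGACCG ✗.
Only k = 3 is perfect, so the longest perfect 3' overlap is 3.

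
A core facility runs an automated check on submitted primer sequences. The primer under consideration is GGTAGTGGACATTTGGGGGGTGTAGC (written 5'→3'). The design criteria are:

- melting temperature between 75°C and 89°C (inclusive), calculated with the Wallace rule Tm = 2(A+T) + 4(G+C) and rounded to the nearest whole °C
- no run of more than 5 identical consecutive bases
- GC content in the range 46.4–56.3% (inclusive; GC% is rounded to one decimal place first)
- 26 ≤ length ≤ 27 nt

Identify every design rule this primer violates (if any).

Base counts: A=4, T=7, G=13, C=2 (length 26).
Tm: Tm = 2·11 + 4·15 = 82°C ✓
homopolymer run: longest run = 6, exceeds 5 ✗
GC content: GC 15/26 = 57.7%, outside 46.4–56.3% ✗
length: length 26 ✓

Fails: homopolymer run, GC content.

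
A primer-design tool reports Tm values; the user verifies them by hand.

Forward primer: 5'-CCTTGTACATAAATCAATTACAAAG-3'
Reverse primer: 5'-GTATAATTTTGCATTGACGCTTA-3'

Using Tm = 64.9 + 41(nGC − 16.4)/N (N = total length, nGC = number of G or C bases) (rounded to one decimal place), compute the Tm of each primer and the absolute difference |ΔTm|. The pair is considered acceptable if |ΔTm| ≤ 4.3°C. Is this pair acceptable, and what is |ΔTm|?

Forward: G+C = 7, N = 25 → Tm = 64.9 + 41·(7 − 16.4)/25 = 49.5°C.
Reverse: G+C = 7, N = 23 → Tm = 64.9 + 41·(7 − 16.4)/23 = 48.1°C.
|ΔTm| = |49.5 − 48.1| = 1.4°C, ≤ 4.3°C.

|ΔTm| = 1.4°C; the pair is acceptable.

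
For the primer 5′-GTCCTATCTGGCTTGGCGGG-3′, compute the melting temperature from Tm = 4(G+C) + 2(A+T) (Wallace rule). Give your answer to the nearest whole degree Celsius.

66°C

Base counts: A=1, T=6, G=8, C=5 (length 20).
Tm = 2·(1+6) + 4·(8+5) = 2·7 + 4·13 = 14 + 52 = 66°C.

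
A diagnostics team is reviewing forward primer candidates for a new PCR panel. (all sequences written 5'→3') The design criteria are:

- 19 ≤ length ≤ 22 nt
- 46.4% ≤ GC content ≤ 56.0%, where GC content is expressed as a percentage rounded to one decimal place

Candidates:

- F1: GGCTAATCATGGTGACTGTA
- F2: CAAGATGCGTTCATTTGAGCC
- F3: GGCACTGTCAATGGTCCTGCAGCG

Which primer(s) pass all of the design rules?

F2 only.

F1 (20 nt, A=5 T=6 G=6 C=3): length 20 ✓; GC 9/20 = 45.0%, outside 46.4–56.0% ✗ — fails.
F2 (21 nt, A=5 T=6 G=5 C=5): length 21 ✓; GC 10/21 = 47.6% ✓ — passes.
F3 (24 nt, A=4 T=5 G=8 C=7): length 24, outside 19–22 ✗; GC 15/24 = 62.5%, outside 46.4–56.0% ✗ — fails.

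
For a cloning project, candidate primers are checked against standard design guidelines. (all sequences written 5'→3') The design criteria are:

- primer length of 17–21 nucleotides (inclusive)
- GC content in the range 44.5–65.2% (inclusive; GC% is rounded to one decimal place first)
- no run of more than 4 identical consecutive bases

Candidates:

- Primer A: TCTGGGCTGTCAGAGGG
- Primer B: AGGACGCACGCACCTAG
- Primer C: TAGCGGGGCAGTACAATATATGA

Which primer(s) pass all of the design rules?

Primer A and Primer B.

Primer A (17 nt, A=2 T=4 G=8 C=3): length 17 ✓; GC 11/17 = 64.7% ✓; longest run = 3 ✓ — passes.
Primer B (17 nt, A=5 T=1 G=5 C=6): length 17 ✓; GC 11/17 = 64.7% ✓; longest run = 2 ✓ — passes.
Primer C (23 nt, A=8 T=5 G=7 C=3): length 23, outside 17–21 ✗; GC 10/23 = 43.5%, outside 44.5–65.2% ✗; longest run = 4 ✓ — fails.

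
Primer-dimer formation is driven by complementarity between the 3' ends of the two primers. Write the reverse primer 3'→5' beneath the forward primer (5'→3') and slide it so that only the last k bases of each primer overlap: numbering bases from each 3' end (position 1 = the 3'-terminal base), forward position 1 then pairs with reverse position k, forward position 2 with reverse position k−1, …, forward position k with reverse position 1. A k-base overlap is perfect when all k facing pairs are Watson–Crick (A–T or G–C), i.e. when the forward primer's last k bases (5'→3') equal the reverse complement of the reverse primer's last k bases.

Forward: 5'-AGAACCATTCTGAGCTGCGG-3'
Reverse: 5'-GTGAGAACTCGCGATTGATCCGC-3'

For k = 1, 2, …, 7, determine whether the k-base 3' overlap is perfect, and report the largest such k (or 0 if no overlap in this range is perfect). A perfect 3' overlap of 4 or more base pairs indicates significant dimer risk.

Last 7 bases (5'→3') — forward …GCTGCGG, reverse …GATCCGC.
Reverse complement of the reverse primer's last 7 bases: GCGGATC; its first k bases are the reverse complement of the reverse primer's last k bases, so a perfect k-base overlap needs the forward primer's last k bases to equal them.
Comparing (forward last k vs required): k=1: G vs G ✓; k=2: GG vs GC ✗; k=3: CGG vs GCG ✗; k=4: GCGG vs GCGG ✓; k=5: TGCGG vs GCGGA ✗; k=6: CTGCGG vs GCGGAT ✗; k=7: GCTGCGG vs GCGGATC ✗.
Perfect overlaps at k = 1, 4; the largest is 4.

Longest perfect overlap: 4 complementary base pairs; significant dimer risk (threshold 4).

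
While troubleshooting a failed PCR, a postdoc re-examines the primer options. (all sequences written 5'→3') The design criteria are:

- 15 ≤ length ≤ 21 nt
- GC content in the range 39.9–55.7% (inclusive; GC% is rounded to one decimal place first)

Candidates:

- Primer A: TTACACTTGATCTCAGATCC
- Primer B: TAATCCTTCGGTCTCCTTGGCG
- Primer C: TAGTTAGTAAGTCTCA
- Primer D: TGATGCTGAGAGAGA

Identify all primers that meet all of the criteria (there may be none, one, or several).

Primer A and Primer D.

Primer A (20 nt, A=5 T=7 G=2 C=6): length 20 ✓; GC 8/20 = 40.0% ✓ — passes.
Primer B (22 nt, A=2 T=8 G=5 C=7): length 22, outside 15–21 ✗; GC 12/22 = 54.5% ✓ — fails.
Primer C (16 nt, A=5 T=6 G=3 C=2): length 16 ✓; GC 5/16 = 31.3%, outside 39.9–55.7% ✗ — fails.
Primer D (15 nt, A=5 T=3 G=6 C=1): length 15 ✓; GC 7/15 = 46.7% ✓ — passes.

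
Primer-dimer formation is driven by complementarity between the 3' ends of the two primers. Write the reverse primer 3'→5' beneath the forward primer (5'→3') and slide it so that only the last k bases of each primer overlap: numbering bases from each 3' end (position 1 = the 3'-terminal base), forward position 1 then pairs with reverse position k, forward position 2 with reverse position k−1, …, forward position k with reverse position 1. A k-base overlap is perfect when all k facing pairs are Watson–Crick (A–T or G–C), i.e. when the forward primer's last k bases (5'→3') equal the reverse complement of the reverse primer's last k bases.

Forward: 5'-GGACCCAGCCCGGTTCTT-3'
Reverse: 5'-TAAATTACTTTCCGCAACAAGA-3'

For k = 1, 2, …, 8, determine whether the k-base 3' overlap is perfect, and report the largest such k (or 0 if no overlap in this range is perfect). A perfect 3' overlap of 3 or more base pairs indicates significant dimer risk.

Last 8 bases (5'→3') — forward …CGGTTCTT, reverse …CAACAAGA.
Reverse complement of the reverse primer's last 8 bases: TCTTGTTG; its first k bases are the reverse complement of the reverse primer's last k bases, so a perfect k-base overlap needs the forward primer's last k bases to equal them.
Comparing (forward last k vs required): k=1: T vs T ✓; k=2: TT vs TC ✗; k=3: CTT vs TCT ✗; k=4: TCTT vs TCTT ✓; k=5: TTCTT vs TCTTG ✗; k=6: GTTCTT vs TCTTGT ✗; k=7: GGTTCTT vs TCTTGTT ✗; k=8: CGGTTCTT vs TCTTGTTG ✗.
Perfect overlaps at k = 1, 4; the largest is 4.

Longest perfect overlap: 4 complementary base pairs; significant dimer risk (threshold 3).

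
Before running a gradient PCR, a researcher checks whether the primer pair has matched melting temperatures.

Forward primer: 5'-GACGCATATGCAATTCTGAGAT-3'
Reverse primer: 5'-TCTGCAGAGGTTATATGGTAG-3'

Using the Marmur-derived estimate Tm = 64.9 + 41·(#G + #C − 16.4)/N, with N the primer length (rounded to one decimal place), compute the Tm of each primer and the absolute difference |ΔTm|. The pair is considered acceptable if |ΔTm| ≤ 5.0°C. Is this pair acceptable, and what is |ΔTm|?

|ΔTm| = 0.6°C; the pair is acceptable.

Forward: G+C = 9, N = 22 → Tm = 64.9 + 41·(9 − 16.4)/22 = 51.1°C.
Reverse: G+C = 9, N = 21 → Tm = 64.9 + 41·(9 − 16.4)/21 = 50.5°C.
|ΔTm| = |51.1 − 50.5| = 0.6°C, ≤ 5.0°C.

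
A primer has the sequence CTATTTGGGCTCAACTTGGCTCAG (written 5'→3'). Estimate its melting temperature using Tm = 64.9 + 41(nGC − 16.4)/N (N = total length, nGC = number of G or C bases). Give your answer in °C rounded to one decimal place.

57.4°C

Base counts: A=4, T=8, G=6, C=6; G+C = 12, N = 24.
Tm = 64.9 + 41·(12 − 16.4)/24 = 64.9 + -180.40/24 = 57.4°C.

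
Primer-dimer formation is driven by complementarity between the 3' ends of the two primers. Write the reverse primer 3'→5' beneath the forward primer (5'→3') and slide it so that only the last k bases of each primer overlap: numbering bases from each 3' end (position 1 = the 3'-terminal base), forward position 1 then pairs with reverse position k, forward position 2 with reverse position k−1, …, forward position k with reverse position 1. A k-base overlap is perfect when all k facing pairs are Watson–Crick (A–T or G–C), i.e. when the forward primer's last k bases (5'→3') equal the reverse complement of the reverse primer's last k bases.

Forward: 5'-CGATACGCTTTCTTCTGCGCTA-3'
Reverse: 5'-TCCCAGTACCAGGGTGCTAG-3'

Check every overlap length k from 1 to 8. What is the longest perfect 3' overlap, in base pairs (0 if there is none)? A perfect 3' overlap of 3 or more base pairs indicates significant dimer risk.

Last 8 bases (5'→3') — forward …CTGCGCTA, reverse …GGTGCTAG.
Reverse complement of the reverse primer's last 8 bases: CTAGCACC; its first k bases are the reverse complement of the reverse primer's last k bases, so a perfect k-base overlap needs the forward primer's last k bases to equal them.
Comparing (forward last k vs required): k=1: A vs C ✗; k=2: TA vs CT ✗; k=3: CTA vs CTA ✓; k=4: GCTA vs CTAG ✗; k=5: CGCTA vs CTAGC ✗; k=6: GCGCTA vs CTAGCA ✗; k=7: TGCGCTA vs CTAGCAC ✗; k=8: CTGCGCTA vs CTAGCACC ✗.
Only k = 3 is perfect, so the longest perfect 3' overlap is 3.

Longest perfect overlap: 3 complementary base pairs; significant dimer risk (threshold 3).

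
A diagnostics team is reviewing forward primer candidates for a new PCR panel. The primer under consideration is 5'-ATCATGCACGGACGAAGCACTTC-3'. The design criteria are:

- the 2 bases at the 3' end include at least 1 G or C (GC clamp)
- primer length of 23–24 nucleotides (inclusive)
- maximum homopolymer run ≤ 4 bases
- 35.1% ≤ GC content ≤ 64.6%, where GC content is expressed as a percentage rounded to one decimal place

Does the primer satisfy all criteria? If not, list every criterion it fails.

Meets all criteria.

Base counts: A=7, T=4, G=5, C=7 (length 23).
GC clamp: 3' end TC has 1 G/C ✓
length: length 23 ✓
homopolymer run: longest run = 2 ✓
GC content: GC 12/23 = 52.2% ✓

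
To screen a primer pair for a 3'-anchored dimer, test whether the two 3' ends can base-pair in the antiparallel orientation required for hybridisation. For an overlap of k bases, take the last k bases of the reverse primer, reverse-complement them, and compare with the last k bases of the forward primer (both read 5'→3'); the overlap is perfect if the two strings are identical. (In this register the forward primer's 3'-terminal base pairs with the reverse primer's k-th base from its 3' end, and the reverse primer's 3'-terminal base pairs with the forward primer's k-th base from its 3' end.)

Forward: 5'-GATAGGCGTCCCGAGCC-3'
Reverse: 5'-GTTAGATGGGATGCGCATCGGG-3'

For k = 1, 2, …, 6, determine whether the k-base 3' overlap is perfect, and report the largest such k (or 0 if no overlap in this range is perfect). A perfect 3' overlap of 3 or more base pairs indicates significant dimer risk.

Last 6 bases (5'→3') — forward …CGAGCC, reverse …ATCGGG.
Reverse complement of the reverse primer's last 6 bases: CCCGAT; its first k bases are the reverse complement of the reverse primer's last k bases, so a perfect k-base overlap needs the forward primer's last k bases to equal them.
Comparing (forward last k vs required): k=1: C vs C ✓; k=2: CC vs CC ✓; k=3: GCC vs CCC ✗; k=4: AGCC vs CCCG ✗; k=5: GAGCC vs CCCGA ✗; k=6: CGAGCC vs CCCGAT ✗.
Perfect overlaps at k = 1, 2; the largest is 2.

Longest perfect overlap: 2 complementary base pairs; below the dimer-risk threshold (threshold 3).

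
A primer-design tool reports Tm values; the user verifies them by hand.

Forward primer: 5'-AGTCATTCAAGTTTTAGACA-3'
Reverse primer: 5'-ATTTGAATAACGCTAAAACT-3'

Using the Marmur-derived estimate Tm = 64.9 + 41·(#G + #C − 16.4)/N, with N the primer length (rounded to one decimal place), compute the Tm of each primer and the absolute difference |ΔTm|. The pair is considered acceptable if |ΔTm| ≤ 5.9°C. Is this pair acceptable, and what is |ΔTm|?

Forward: G+C = 6, N = 20 → Tm = 64.9 + 41·(6 − 16.4)/20 = 43.6°C.
Reverse: G+C = 5, N = 20 → Tm = 64.9 + 41·(5 − 16.4)/20 = 41.5°C.
|ΔTm| = |43.6 − 41.5| = 2.1°C, ≤ 5.9°C.

|ΔTm| = 2.1°C; the pair is acceptable.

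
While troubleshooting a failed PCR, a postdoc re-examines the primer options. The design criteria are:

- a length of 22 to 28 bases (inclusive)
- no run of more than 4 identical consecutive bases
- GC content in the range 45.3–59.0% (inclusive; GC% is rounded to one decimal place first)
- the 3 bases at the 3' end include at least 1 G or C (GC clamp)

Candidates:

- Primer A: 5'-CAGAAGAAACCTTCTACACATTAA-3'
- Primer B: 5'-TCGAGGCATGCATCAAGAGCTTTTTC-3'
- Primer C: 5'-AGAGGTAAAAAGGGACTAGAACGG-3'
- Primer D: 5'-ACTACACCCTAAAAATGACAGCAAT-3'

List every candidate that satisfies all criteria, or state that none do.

None of the candidates satisfy all criteria.

Primer A (24 nt, A=11 T=5 G=2 C=6): length 24 ✓; longest run = 3 ✓; GC 8/24 = 33.3%, outside 45.3–59.0% ✗; 3' end TAA has 0 G/C, need ≥1 ✗ — fails.
Primer B (26 nt, A=6 T=8 G=6 C=6): length 26 ✓; longest run = 5, exceeds 4 ✗; GC 12/26 = 46.2% ✓; 3' end TTC has 1 G/C ✓ — fails.
Primer C (24 nt, A=11 T=2 G=9 C=2): length 24 ✓; longest run = 5, exceeds 4 ✗; GC 11/24 = 45.8% ✓; 3' end CGG has 3 G/C ✓ — fails.
Primer D (25 nt, A=12 T=4 G=2 C=7): length 25 ✓; longest run = 5, exceeds 4 ✗; GC 9/25 = 36.0%, outside 45.3–59.0% ✗; 3' end AAT has 0 G/C, need ≥1 ✗ — fails.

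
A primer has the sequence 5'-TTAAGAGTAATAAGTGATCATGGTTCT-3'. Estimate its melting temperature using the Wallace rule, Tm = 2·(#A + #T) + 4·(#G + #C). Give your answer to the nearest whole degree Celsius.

Base counts: A=9, T=10, G=6, C=2 (length 27).
Tm = 2·(9+10) + 4·(6+2) = 2·19 + 4·8 = 38 + 32 = 70°C.

70°C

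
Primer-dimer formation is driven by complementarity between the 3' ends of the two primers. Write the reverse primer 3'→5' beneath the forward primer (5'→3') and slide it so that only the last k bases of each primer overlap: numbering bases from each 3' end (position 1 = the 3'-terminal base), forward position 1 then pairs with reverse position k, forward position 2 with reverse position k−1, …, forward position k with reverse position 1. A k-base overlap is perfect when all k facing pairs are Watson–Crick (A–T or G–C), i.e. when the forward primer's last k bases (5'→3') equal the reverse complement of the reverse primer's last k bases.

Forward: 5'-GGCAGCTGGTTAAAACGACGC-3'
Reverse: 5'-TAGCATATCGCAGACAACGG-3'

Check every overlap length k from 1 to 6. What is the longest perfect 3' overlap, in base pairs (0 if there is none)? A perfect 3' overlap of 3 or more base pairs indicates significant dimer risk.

Last 6 bases (5'→3') — forward …CGACGC, reverse …CAACGG.
Reverse complement of the reverse primer's last 6 bases: CCGTTG; its first k bases are the reverse complement of the reverse primer's last k bases, so a perfect k-base overlap needs the forward primer's last k bases to equal them.
Comparing (forward last k vs required): k=1: C vs C ✓; k=2: GC vs CC ✗; k=3: CGC vs CCG ✗; k=4: ACGC vs CCGT ✗; k=5: GACGC vs CCGTT ✗; k=6: CGACGC vs CCGTTG ✗.
Only k = 1 is perfect, so the longest perfect 3' overlap is 1.

Longest perfect overlap: 1 complementary base pair; below the dimer-risk threshold (threshold 3).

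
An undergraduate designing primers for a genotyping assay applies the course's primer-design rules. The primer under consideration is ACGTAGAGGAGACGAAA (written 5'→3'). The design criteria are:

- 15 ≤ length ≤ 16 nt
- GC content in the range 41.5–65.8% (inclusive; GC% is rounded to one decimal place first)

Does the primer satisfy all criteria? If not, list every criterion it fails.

Fails: length.

Base counts: A=8, T=1, G=6, C=2 (length 17).
length: length 17, outside 15–16 ✗
GC content: GC 8/17 = 47.1% ✓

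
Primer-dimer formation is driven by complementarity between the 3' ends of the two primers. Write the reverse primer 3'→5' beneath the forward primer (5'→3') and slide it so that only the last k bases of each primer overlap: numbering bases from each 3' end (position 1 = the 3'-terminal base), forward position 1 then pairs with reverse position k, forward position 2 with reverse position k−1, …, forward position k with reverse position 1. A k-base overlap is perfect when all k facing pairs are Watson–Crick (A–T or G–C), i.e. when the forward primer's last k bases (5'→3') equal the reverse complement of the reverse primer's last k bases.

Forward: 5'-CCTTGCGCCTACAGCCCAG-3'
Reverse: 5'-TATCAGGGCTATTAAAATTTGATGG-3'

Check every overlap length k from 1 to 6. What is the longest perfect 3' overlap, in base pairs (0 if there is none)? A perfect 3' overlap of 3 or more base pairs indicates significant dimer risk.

Longest perfect overlap: 0 complementary base pairs; below the dimer-risk threshold (threshold 3).

Last 6 bases (5'→3') — forward …GCCCAG, reverse …TGATGG.
Reverse complement of the reverse primer's last 6 bases: CCATCA; its first k bases are the reverse complement of the reverse primer's last k bases, so a perfect k-base overlap needs the forward primer's last k bases to equal them.
Comparing (forward last k vs required): k=1: G vs C ✗; k=2: AG vs CC ✗; k=3: CAG vs CCA ✗; k=4: CCAG vs CCAT ✗; k=5: CCCAG vs CCATC ✗; k=6: GCCCAG vs CCATCA ✗.
No overlap length from 1 to 6 is perfect, so the longest perfect 3' overlap is 0.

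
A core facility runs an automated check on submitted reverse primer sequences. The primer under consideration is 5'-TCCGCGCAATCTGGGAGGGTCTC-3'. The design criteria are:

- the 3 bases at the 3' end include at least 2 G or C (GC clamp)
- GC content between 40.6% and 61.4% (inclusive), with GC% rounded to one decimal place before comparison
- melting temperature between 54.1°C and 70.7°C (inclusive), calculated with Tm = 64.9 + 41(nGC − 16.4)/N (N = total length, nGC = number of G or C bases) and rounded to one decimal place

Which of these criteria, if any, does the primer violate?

Base counts: A=3, T=5, G=8, C=7 (length 23).
GC clamp: 3' end CTC has 2 G/C ✓
GC content: GC 15/23 = 65.2%, outside 40.6–61.4% ✗
Tm: Tm = 64.9 + 41·(15 − 16.4)/23 = 62.4°C ✓

Fails: GC content.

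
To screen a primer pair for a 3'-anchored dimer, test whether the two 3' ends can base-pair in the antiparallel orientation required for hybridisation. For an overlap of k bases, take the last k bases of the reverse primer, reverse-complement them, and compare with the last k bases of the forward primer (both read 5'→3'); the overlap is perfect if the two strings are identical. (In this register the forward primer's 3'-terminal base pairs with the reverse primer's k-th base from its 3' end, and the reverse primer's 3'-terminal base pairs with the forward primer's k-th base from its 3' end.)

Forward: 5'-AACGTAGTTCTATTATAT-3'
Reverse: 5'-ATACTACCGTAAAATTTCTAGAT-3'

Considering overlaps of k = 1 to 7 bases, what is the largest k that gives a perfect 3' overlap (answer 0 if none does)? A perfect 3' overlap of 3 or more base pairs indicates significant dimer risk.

Last 7 bases (5'→3') — forward …ATTATAT, reverse …TCTAGAT.
Reverse complement of the reverse primer's last 7 bases: ATCTAGA; its first k bases are the reverse complement of the reverse primer's last k bases, so a perfect k-base overlap needs the forward primer's last k bases to equal them.
Comparing (forward last k vs required): k=1: T vs A ✗; k=2: AT vs AT ✓; k=3: TAT vs ATC ✗; k=4: ATAT vs ATCT ✗; k=5: TATAT vs ATCTA ✗; k=6: TTATAT vs ATCTAG ✗; k=7: ATTATAT vs ATCTAGA ✗.
Only k = 2 is perfect, so the longest perfect 3' overlap is 2.

Longest perfect overlap: 2 complementary base pairs; below the dimer-risk threshold (threshold 3).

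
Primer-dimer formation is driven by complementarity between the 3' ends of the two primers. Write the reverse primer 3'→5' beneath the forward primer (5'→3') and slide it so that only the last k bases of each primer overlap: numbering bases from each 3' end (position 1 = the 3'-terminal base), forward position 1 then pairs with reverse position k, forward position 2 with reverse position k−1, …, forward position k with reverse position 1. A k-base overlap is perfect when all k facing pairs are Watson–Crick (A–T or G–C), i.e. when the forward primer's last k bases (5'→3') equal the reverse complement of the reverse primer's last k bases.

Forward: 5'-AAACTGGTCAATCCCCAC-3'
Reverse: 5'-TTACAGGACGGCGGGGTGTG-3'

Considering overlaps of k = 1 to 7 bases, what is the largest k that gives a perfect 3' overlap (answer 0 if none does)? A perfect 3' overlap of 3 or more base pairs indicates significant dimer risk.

Longest perfect overlap: 3 complementary base pairs; significant dimer risk (threshold 3).

Last 7 bases (5'→3') — forward …TCCCCAC, reverse …GGGTGTG.
Reverse complement of the reverse primer's last 7 bases: CACACCC; its first k bases are the reverse complement of the reverse primer's last k bases, so a perfect k-base overlap needs the forward primer's last k bases to equal them.
Comparing (forward last k vs required): k=1: C vs C ✓; k=2: AC vs CA ✗; k=3: CAC vs CAC ✓; k=4: CCAC vs CACA ✗; k=5: CCCAC vs CACAC ✗; k=6: CCCCAC vs CACACC ✗; k=7: TCCCCAC vs CACACCC ✗.
Perfect overlaps at k = 1, 3; the largest is 3.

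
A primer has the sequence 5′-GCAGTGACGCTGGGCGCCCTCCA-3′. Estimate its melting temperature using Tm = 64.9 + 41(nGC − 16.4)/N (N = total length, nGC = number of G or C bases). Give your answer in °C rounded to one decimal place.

Base counts: A=3, T=3, G=8, C=9; G+C = 17, N = 23.
Tm = 64.9 + 41·(17 − 16.4)/23 = 64.9 + 24.60/23 = 66.0°C.

66.0°C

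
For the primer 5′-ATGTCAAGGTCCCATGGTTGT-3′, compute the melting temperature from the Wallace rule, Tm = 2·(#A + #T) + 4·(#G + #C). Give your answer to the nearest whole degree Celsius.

Base counts: A=4, T=7, G=6, C=4 (length 21).
Tm = 2·(4+7) + 4·(6+4) = 2·11 + 4·10 = 22 + 40 = 62°C.

62°C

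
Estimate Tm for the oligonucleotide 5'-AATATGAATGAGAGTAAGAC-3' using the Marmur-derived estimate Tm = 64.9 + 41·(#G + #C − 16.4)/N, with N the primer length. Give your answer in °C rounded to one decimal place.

43.6°C

Base counts: A=10, T=4, G=5, C=1; G+C = 6, N = 20.
Tm = 64.9 + 41·(6 − 16.4)/20 = 64.9 + -426.40/20 = 43.6°C.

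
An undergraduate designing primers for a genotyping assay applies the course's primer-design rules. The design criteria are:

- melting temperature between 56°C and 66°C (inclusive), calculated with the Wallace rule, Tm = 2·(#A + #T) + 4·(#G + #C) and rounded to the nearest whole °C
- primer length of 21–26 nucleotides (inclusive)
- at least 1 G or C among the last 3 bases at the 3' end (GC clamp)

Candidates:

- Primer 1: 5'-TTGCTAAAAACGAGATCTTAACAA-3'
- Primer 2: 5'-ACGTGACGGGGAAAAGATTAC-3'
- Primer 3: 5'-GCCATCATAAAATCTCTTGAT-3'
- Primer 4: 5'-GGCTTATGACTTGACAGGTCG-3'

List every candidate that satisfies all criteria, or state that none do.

Primer 1, Primer 2, Primer 3 and Primer 4.

Primer 1 (24 nt, A=11 T=6 G=3 C=4): Tm = 2·17 + 4·7 = 62°C ✓; length 24 ✓; 3' end CAA has 1 G/C ✓ — passes.
Primer 2 (21 nt, A=8 T=3 G=7 C=3): Tm = 2·11 + 4·10 = 62°C ✓; length 21 ✓; 3' end TAC has 1 G/C ✓ — passes.
Primer 3 (21 nt, A=7 T=7 G=2 C=5): Tm = 2·14 + 4·7 = 56°C ✓; length 21 ✓; 3' end GAT has 1 G/C ✓ — passes.
Primer 4 (21 nt, A=4 T=6 G=7 C=4): Tm = 2·10 + 4·11 = 64°C ✓; length 21 ✓; 3' end TCG has 2 G/C ✓ — passes.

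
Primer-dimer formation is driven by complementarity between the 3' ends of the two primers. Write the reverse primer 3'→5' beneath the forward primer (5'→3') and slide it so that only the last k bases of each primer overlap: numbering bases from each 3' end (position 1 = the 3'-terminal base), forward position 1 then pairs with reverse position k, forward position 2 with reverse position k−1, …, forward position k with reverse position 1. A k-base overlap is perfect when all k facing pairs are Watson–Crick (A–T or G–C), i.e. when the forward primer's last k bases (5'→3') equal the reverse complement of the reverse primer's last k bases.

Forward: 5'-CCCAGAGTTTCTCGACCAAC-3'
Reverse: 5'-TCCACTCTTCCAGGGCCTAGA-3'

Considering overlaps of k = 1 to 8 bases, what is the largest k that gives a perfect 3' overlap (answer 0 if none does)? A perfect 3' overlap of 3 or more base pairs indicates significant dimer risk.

Longest perfect overlap: 0 complementary base pairs; below the dimer-risk threshold (threshold 3).

Last 8 bases (5'→3') — forward …CGACCAAC, reverse …GGCCTAGA.
Reverse complement of the reverse primer's last 8 bases: TCTAGGCC; its first k bases are the reverse complement of the reverse primer's last k bases, so a perfect k-base overlap needs the forward primer's last k bases to equal them.
Comparing (forward last k vs required): k=1: C vs T ✗; k=2: AC vs TC ✗; k=3: AAC vs TCT ✗; k=4: CAAC vs TCTA ✗; k=5: CCAAC vs TCTAG ✗; k=6: ACCAAC vs TCTAGG ✗; k=7: GACCAAC vs TCTAGGC ✗; k=8: CGACCAAC vs TCTAGGCC ✗.
No overlap length from 1 to 8 is perfect, so the longest perfect 3' overlap is 0.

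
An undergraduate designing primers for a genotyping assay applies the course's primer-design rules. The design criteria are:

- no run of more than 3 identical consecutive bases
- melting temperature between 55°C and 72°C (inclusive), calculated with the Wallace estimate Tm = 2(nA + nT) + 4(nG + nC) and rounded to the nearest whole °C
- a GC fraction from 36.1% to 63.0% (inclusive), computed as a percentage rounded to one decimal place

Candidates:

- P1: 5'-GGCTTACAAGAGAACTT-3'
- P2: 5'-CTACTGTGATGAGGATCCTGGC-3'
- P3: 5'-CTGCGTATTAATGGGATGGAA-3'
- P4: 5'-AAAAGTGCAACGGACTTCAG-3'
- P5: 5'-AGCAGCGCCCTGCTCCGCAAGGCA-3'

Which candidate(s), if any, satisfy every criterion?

P1 (17 nt, A=6 T=4 G=4 C=3): longest run = 2 ✓; Tm = 2·10 + 4·7 = 48°C, outside 55–72°C ✗; GC 7/17 = 41.2% ✓ — fails.
P2 (22 nt, A=4 T=6 G=7 C=5): longest run = 2 ✓; Tm = 2·10 + 4·12 = 68°C ✓; GC 12/22 = 54.5% ✓ — passes.
P3 (21 nt, A=6 T=6 G=7 C=2): longest run = 3 ✓; Tm = 2·12 + 4·9 = 60°C ✓; GC 9/21 = 42.9% ✓ — passes.
P4 (20 nt, A=8 T=3 G=5 C=4): longest run = 4, exceeds 3 ✗; Tm = 2·11 + 4·9 = 58°C ✓; GC 9/20 = 45.0% ✓ — fails.
P5 (24 nt, A=5 T=2 G=7 C=10): longest run = 3 ✓; Tm = 2·7 + 4·17 = 82°C, outside 55–72°C ✗; GC 17/24 = 70.8%, outside 36.1–63.0% ✗ — fails.

P2 and P3.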